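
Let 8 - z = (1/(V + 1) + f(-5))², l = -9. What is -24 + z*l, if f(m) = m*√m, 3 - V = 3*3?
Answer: -30516/25 + 18*I*√5 ≈ -1220.6 + 40.249*I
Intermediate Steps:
V = -6 (V = 3 - 3*3 = 3 - 1*9 = 3 - 9 = -6)
f(m) = m^(3/2)
z = 8 - (-⅕ - 5*I*√5)² (z = 8 - (1/(-6 + 1) + (-5)^(3/2))² = 8 - (1/(-5) - 5*I*√5)² = 8 - (-⅕ - 5*I*√5)² ≈ 132.96 - 4.4721*I)
-24 + z*l = -24 + (3324/25 - 2*I*√5)*(-9) = -24 + (-29916/25 + 18*I*√5) = -30516/25 + 18*I*√5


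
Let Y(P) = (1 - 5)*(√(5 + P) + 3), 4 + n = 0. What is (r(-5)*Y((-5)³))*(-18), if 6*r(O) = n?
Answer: -144 - 96*I*√30 ≈ -144.0 - 525.81*I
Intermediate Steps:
n = -4 (n = -4 + 0 = -4)
r(O) = -⅔ (r(O) = (⅙)*(-4) = -⅔)
Y(P) = -12 - 4*√(5 + P) (Y(P) = -4*(3 + √(5 + P)) = -12 - 4*√(5 + P))
(r(-5)*Y((-5)³))*(-18) = -2*(-12 - 4*√(5 + (-5)³))/3*(-18) = -2*(-12 - 4*√(5 - 125))/3*(-18) = -2*(-12 - 8*I*√30)/3*(-18) = (8 + 16*I*√30/3)*(-18) = -144 - 96*I*√30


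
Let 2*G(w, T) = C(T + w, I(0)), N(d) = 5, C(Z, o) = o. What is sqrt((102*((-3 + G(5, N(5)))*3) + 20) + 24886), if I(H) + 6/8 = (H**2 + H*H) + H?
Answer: sqrt(95493)/2 ≈ 154.51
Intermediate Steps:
I(H) = -3/4 + H + 2*H**2 (I(H) = -3/4 + ((H**2 + H*H) + H) = -3/4 + ((H**2 + H**2) + H) = -3/4 + (2*H**2 + H) = -3/4 + (H + 2*H**2) = -3/4 + H + 2*H**2)
G(w, T) = -3/8 (G(w, T) = (-3/4 + 0 + 2*0**2)/2 = (-3/4 + 0 + 2*0)/2 = (-3/4 + 0 + 0)/2 = (1/2)*(-3/4) = -3/8)
sqrt((102*((-3 + G(5, N(5)))*3) + 20) + 24886) = sqrt((102*((-3 - 3/8)*3) + 20) + 24886) = sqrt((102*(-27/8*3) + 20) + 24886) = sqrt((102*(-81/8) + 20) + 24886) = sqrt((-4131/4 + 20) + 24886) = sqrt(-4051/4 + 24886) = sqrt(95493/4) = sqrt(95493)/2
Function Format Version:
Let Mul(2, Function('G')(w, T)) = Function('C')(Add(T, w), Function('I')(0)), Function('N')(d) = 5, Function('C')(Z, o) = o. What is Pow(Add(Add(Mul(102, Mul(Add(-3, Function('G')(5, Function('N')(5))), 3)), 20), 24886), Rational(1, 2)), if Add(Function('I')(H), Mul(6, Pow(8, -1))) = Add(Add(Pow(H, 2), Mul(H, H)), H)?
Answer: Mul(Rational(1, 2), Pow(95493, Rational(1, 2))) ≈ 154.51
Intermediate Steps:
Function('I')(H) = Add(Rational(-3, 4), H, Mul(2, Pow(H, 2))) (Function('I')(H) = Add(Rational(-3, 4), Add(Add(Pow(H, 2), Mul(H, H)), H)) = Add(Rational(-3, 4), Add(Add(Pow(H, 2), Pow(H, 2)), H)) = Add(Rational(-3, 4), Add(Mul(2, Pow(H, 2)), H)) = Add(Rational(-3, 4), Add(H, Mul(2, Pow(H, 2)))) = Add(Rational(-3, 4), H, Mul(2, Pow(H, 2))))
Function('G')(w, T) = Rational(-3, 8) (Function('G')(w, T) = Mul(Rational(1, 2), Add(Rational(-3, 4), 0, Mul(2, Pow(0, 2)))) = Mul(Rational(1, 2), Add(Rational(-3, 4), 0, Mul(2, 0))) = Mul(Rational(1, 2), Add(Rational(-3, 4), 0, 0)) = Mul(Rational(1, 2), Rational(-3, 4)) = Rational(-3, 8))
Pow(Add(Add(Mul(102, Mul(Add(-3, Function('G')(5, Function('N')(5))), 3)), 20), 24886), Rational(1, 2)) = Pow(Add(Add(Mul(102, Mul(Add(-3, Rational(-3, 8)), 3)), 20), 24886), Rational(1, 2)) = Pow(Add(Add(Mul(102, Mul(Rational(-27, 8), 3)), 20), 24886), Rational(1, 2)) = Pow(Add(Add(Mul(102, Rational(-81, 8)), 20), 24886), Rational(1, 2)) = Pow(Add(Add(Rational(-4131, 4), 20), 24886), Rational(1, 2)) = Pow(Add(Rational(-4051, 4), 24886), Rational(1, 2)) = Pow(Rational(95493, 4), Rational(1, 2)) = Mul(Rational(1, 2), Pow(95493, Rational(1, 2)))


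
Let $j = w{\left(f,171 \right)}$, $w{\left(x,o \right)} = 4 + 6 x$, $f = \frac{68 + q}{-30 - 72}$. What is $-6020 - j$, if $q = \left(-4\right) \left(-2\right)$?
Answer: $- \frac{102332}{17} \approx -6019.5$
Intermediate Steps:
$q = 8$
$f = - \frac{38}{51}$ ($f = \frac{68 + 8}{-30 - 72} = \frac{76}{-102} = 76 \left(- \frac{1}{102}\right) = - \frac{38}{51} \approx -0.7451$)
$j = - \frac{8}{17}$ ($j = 4 + 6 \left(- \frac{38}{51}\right) = 4 - \frac{76}{17} = - \frac{8}{17} \approx -0.47059$)
$-6020 - j = -6020 - - \frac{8}{17} = -6020 + \frac{8}{17} = - \frac{102332}{17}$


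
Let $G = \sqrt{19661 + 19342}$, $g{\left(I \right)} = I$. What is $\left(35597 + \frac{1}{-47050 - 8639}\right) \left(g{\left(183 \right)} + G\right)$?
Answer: $\frac{120924041252}{18563} + \frac{1982361332 \sqrt{39003}}{55689} \approx 1.3544 \cdot 10^{7}$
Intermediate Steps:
$G = \sqrt{39003} \approx 197.49$
$\left(35597 + \frac{1}{-47050 - 8639}\right) \left(g{\left(183 \right)} + G\right) = \left(35597 + \frac{1}{-47050 - 8639}\right) \left(183 + \sqrt{39003}\right) = \left(35597 + \frac{1}{-55689}\right) \left(183 + \sqrt{39003}\right) = \left(35597 - \frac{1}{55689}\right) \left(183 + \sqrt{39003}\right) = \frac{1982361332 \left(183 + \sqrt{39003}\right)}{55689} = \frac{120924041252}{18563} + \frac{1982361332 \sqrt{39003}}{55689}$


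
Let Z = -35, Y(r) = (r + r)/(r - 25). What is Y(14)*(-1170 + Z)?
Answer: 33740/11 ≈ 3067.3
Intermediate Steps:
Y(r) = 2*r/(-25 + r) (Y(r) = (2*r)/(-25 + r) = 2*r/(-25 + r))
Y(14)*(-1170 + Z) = (2*14/(-25 + 14))*(-1170 - 35) = (2*14/(-11))*(-1205) = (2*14*(-1/11))*(-1205) = -28/11*(-1205) = 33740/11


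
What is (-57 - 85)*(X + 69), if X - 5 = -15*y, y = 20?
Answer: 32092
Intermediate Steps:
X = -295 (X = 5 - 15*20 = 5 - 300 = -295)
(-57 - 85)*(X + 69) = (-57 - 85)*(-295 + 69) = -142*(-226) = 32092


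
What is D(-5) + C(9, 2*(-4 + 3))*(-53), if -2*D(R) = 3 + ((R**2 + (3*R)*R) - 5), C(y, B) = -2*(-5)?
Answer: -579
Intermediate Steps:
C(y, B) = 10
D(R) = 1 - 2*R**2 (D(R) = -(3 + ((R**2 + (3*R)*R) - 5))/2 = -(3 + ((R**2 + 3*R**2) - 5))/2 = -(3 + (4*R**2 - 5))/2 = -(3 + (-5 + 4*R**2))/2 = -(-2 + 4*R**2)/2 = 1 - 2*R**2)
D(-5) + C(9, 2*(-4 + 3))*(-53) = (1 - 2*(-5)**2) + 10*(-53) = (1 - 2*25) - 530 = (1 - 50) - 530 = -49 - 530 = -579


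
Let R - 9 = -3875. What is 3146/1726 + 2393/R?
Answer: 4016059/3336358 ≈ 1.2037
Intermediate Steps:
R = -3866 (R = 9 - 3875 = -3866)
3146/1726 + 2393/R = 3146/1726 + 2393/(-3866) = 3146*(1/1726) + 2393*(-1/3866) = 1573/863 - 2393/3866 = 4016059/3336358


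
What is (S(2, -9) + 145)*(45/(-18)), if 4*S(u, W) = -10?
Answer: -1425/4 ≈ -356.25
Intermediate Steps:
S(u, W) = -5/2 (S(u, W) = (¼)*(-10) = -5/2)
(S(2, -9) + 145)*(45/(-18)) = (-5/2 + 145)*(45/(-18)) = 285*(45*(-1/18))/2 = (285/2)*(-5/2) = -1425/4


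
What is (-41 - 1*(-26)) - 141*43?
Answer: -6078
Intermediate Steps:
(-41 - 1*(-26)) - 141*43 = (-41 + 26) - 6063 = -15 - 6063 = -6078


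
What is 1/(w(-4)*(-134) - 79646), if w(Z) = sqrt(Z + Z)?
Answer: I/(2*(-39823*I + 134*sqrt(2))) ≈ -1.2555e-5 + 5.9746e-8*I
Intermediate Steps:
w(Z) = sqrt(2)*sqrt(Z) (w(Z) = sqrt(2*Z) = sqrt(2)*sqrt(Z))
1/(w(-4)*(-134) - 79646) = 1/((sqrt(2)*sqrt(-4))*(-134) - 79646) = 1/((sqrt(2)*(2*I))*(-134) - 79646) = 1/((2*I*sqrt(2))*(-134) - 79646) = 1/(-268*I*sqrt(2) - 79646) = 1/(-79646 - 268*I*sqrt(2))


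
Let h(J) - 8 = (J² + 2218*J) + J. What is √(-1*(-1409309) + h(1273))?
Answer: √5854633 ≈ 2419.6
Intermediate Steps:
h(J) = 8 + J² + 2219*J (h(J) = 8 + ((J² + 2218*J) + J) = 8 + (J² + 2219*J) = 8 + J² + 2219*J)
√(-1*(-1409309) + h(1273)) = √(-1*(-1409309) + (8 + 1273² + 2219*1273)) = √(1409309 + (8 + 1620529 + 2824787)) = √(1409309 + 4445324) = √5854633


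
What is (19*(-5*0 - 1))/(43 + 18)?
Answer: -19/61 ≈ -0.31148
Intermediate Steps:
(19*(-5*0 - 1))/(43 + 18) = (19*(0 - 1))/61 = (19*(-1))*(1/61) = -19*1/61 = -19/61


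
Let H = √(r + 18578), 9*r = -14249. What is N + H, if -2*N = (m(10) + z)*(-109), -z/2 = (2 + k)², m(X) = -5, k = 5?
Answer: -11227/2 + √152953/3 ≈ -5483.1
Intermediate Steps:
r = -14249/9 (r = (⅑)*(-14249) = -14249/9 ≈ -1583.2)
z = -98 (z = -2*(2 + 5)² = -2*7² = -2*49 = -98)
H = √152953/3 (H = √(-14249/9 + 18578) = √(152953/9) = √152953/3 ≈ 130.36)
N = -11227/2 (N = -(-5 - 98)*(-109)/2 = -(-103)*(-109)/2 = -½*11227 = -11227/2 ≈ -5613.5)
N + H = -11227/2 + √152953/3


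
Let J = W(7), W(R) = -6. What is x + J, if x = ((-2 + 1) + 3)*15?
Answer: 24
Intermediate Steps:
J = -6
x = 30 (x = (-1 + 3)*15 = 2*15 = 30)
x + J = 30 - 6 = 24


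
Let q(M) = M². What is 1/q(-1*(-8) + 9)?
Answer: 1/289 ≈ 0.0034602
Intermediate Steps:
1/q(-1*(-8) + 9) = 1/((-1*(-8) + 9)²) = 1/((8 + 9)²) = 1/(17²) = 1/289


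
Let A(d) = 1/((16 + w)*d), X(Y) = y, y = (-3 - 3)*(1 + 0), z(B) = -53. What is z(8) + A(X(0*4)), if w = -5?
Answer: -3499/66 ≈ -53.015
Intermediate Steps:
y = -6 (y = -6*1 = -6)
X(Y) = -6
A(d) = 1/(11*d) (A(d) = 1/((16 - 5)*d) = 1/(11*d))
z(8) + A(X(0*4)) = -53 + (1/11)/(-6) = -53 + (1/11)*(-⅙) = -53 - 1/66 = -3499/66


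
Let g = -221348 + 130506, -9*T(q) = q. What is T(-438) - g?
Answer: 272672/3 ≈ 90891.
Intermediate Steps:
T(q) = -q/9
g = -90842
T(-438) - g = -⅑*(-438) - 1*(-90842) = 146/3 + 90842 = 272672/3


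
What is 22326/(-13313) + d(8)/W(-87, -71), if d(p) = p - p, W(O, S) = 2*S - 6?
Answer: -22326/13313 ≈ -1.6770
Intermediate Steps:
W(O, S) = -6 + 2*S
d(p) = 0
22326/(-13313) + d(8)/W(-87, -71) = 22326/(-13313) + 0/(-6 + 2*(-71)) = 22326*(-1/13313) + 0/(-6 - 142) = -22326/13313 + 0/(-148) = -22326/13313 + 0*(-1/148) = -22326/13313 + 0 = -22326/13313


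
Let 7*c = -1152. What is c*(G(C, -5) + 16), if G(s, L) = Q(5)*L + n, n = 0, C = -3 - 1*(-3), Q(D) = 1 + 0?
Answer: -12672/7 ≈ -1810.3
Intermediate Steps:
Q(D) = 1
c = -1152/7 (c = (1/7)*(-1152) = -1152/7 ≈ -164.57)
C = 0 (C = -3 + 3 = 0)
G(s, L) = L (G(s, L) = 1*L + 0 = L + 0 = L)
c*(G(C, -5) + 16) = -1152*(-5 + 16)/7 = -1152/7*11 = -12672/7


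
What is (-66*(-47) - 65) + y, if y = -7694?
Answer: -4657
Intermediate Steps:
(-66*(-47) - 65) + y = (-66*(-47) - 65) - 7694 = (3102 - 65) - 7694 = 3037 - 7694 = -4657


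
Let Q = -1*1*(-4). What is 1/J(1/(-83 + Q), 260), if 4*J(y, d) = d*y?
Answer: -79/65 ≈ -1.2154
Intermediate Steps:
Q = 4 (Q = -1*(-4) = 4)
J(y, d) = d*y/4 (J(y, d) = (d*y)/4 = d*y/4)
1/J(1/(-83 + Q), 260) = 1/((1/4)*260/(-83 + 4)) = 1/((1/4)*260/(-79)) = 1/((1/4)*260*(-1/79)) = 1/(-65/79) = -79/65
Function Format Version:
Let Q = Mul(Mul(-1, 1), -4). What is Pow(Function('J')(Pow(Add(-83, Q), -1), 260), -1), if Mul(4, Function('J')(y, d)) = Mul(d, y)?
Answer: Rational(-79, 65) ≈ -1.2154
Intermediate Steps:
Q = 4 (Q = Mul(-1, -4) = 4)
Function('J')(y, d) = Mul(Rational(1, 4), d, y) (Function('J')(y, d) = Mul(Rational(1, 4), Mul(d, y)) = Mul(Rational(1, 4), d, y))
Pow(Function('J')(Pow(Add(-83, Q), -1), 260), -1) = Pow(Mul(Rational(1, 4), 260, Pow(Add(-83, 4), -1)), -1) = Pow(Mul(Rational(1, 4), 260, Pow(-79, -1)), -1) = Pow(Mul(Rational(1, 4), 260, Rational(-1, 79)), -1) = Pow(Rational(-65, 79), -1) = Rational(-79, 65)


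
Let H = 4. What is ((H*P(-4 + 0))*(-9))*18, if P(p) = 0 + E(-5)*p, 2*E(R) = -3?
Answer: -3888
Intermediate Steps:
E(R) = -3/2 (E(R) = (½)*(-3) = -3/2)
P(p) = -3*p/2 (P(p) = 0 - 3*p/2 = -3*p/2)
((H*P(-4 + 0))*(-9))*18 = ((4*(-3*(-4 + 0)/2))*(-9))*18 = ((4*(-3/2*(-4)))*(-9))*18 = ((4*6)*(-9))*18 = (24*(-9))*18 = -216*18 = -3888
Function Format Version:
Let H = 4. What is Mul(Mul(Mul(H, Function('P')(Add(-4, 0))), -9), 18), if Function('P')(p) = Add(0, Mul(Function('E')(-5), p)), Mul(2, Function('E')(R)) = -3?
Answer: -3888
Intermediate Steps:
Function('E')(R) = Rational(-3, 2) (Function('E')(R) = Mul(Rational(1, 2), -3) = Rational(-3, 2))
Function('P')(p) = Mul(Rational(-3, 2), p) (Function('P')(p) = Add(0, Mul(Rational(-3, 2), p)) = Mul(Rational(-3, 2), p))
Mul(Mul(Mul(H, Function('P')(Add(-4, 0))), -9), 18) = Mul(Mul(Mul(4, Mul(Rational(-3, 2), Add(-4, 0))), -9), 18) = Mul(Mul(Mul(4, Mul(Rational(-3, 2), -4)), -9), 18) = Mul(Mul(Mul(4, 6), -9), 18) = Mul(Mul(24, -9), 18) = Mul(-216, 18) = -3888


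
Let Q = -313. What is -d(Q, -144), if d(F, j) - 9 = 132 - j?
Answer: -285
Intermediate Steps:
d(F, j) = 141 - j (d(F, j) = 9 + (132 - j) = 141 - j)
-d(Q, -144) = -(141 - 1*(-144)) = -(141 + 144) = -1*285 = -285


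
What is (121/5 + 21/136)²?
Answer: 274266721/462400 ≈ 593.14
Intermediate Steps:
(121/5 + 21/136)² = (16561/680)² = 274266721/462400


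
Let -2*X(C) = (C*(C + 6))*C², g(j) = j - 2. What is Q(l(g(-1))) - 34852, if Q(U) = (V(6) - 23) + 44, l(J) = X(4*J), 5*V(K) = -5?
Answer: -34832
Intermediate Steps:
g(j) = -2 + j
V(K) = -1 (V(K) = (⅕)*(-5) = -1)
X(C) = -C³*(6 + C)/2 (X(C) = -C*(C + 6)*C²/2 = -C*(6 + C)*C²/2 = -C³*(6 + C)/2)
l(J) = 32*J³*(-6 - 4*J) (l(J) = (4*J)³*(-6 - 4*J)/2 = (64*J³)*(-6 - 4*J)/2 = 32*J³*(-6 - 4*J))
Q(U) = 20 (Q(U) = (-1 - 23) + 44 = -24 + 44 = 20)
Q(l(g(-1))) - 34852 = 20 - 34852 = -34832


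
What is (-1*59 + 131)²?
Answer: 5184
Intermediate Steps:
(-1*59 + 131)² = (-59 + 131)² = 72² = 5184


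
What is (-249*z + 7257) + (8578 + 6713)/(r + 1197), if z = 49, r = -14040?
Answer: -7056787/1427 ≈ -4945.2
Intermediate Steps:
(-249*z + 7257) + (8578 + 6713)/(r + 1197) = (-249*49 + 7257) + (8578 + 6713)/(-14040 + 1197) = (-12201 + 7257) + 15291/(-12843) = -4944 + 15291*(-1/12843) = -4944 - 1699/1427 = -7056787/1427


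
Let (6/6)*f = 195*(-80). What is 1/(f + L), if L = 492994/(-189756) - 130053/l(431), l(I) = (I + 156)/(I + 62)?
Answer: -55693386/6952171602601 ≈ -8.0109e-6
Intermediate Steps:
l(I) = (156 + I)/(62 + I)
L = -6083354781001/55693386 (L = 492994/(-189756) - 130053*(62 + 431)/(156 + 431) = 492994*(-1/189756) - 130053/(587/493) = -246497/94878 - 130053/((1/493)*587) = -246497/94878 - 130053/587/493 = -246497/94878 - 130053*493/587 = -246497/94878 - 64116129/587 = -6083354781001/55693386 ≈ -1.0923e+5)
f = -15600 (f = 195*(-80) = -15600)
1/(f + L) = 1/(-15600 - 6083354781001/55693386) = 1/(-6952171602601/55693386) = -55693386/6952171602601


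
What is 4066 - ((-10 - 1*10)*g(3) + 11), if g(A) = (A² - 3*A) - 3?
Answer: 3995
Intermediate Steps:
g(A) = -3 + A² - 3*A
4066 - ((-10 - 1*10)*g(3) + 11) = 4066 - ((-10 - 1*10)*(-3 + 3² - 3*3) + 11) = 4066 - ((-10 - 10)*(-3 + 9 - 9) + 11) = 4066 - (-20*(-3) + 11) = 4066 - (60 + 11) = 4066 - 1*71 = 4066 - 71 = 3995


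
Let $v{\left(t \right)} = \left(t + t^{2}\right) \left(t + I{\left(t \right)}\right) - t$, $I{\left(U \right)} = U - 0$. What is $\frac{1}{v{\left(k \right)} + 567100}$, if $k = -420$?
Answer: $- \frac{1}{147255680} \approx -6.7909 \cdot 10^{-9}$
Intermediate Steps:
$I{\left(U \right)} = U$ ($I{\left(U \right)} = U + 0 = U$)
$v{\left(t \right)} = - t + 2 t \left(t + t^{2}\right)$ ($v{\left(t \right)} = \left(t + t^{2}\right) \left(t + t\right) - t = \left(t + t^{2}\right) 2 t - t = 2 t \left(t + t^{2}\right) - t = - t + 2 t \left(t + t^{2}\right)$)
$\frac{1}{v{\left(k \right)} + 567100} = \frac{1}{- 420 \left(-1 + 2 \left(-420\right) + 2 \left(-420\right)^{2}\right) + 567100} = \frac{1}{- 420 \left(-1 - 840 + 2 \cdot 176400\right) + 567100} = \frac{1}{- 420 \left(-1 - 840 + 352800\right) + 567100} = \frac{1}{\left(-420\right) 351959 + 567100} = \frac{1}{-147822780 + 567100} = \frac{1}{-147255680} = - \frac{1}{147255680}$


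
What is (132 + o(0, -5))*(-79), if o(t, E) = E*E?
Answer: -12403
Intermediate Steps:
o(t, E) = E**2
(132 + o(0, -5))*(-79) = (132 + (-5)**2)*(-79) = (132 + 25)*(-79) = 157*(-79) = -12403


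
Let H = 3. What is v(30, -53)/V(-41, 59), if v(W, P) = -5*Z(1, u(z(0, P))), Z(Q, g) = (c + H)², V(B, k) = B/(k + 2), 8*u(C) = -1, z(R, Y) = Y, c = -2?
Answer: 305/41 ≈ 7.4390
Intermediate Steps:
u(C) = -⅛ (u(C) = (⅛)*(-1) = -⅛)
V(B, k) = B/(2 + k)
Z(Q, g) = 1 (Z(Q, g) = (-2 + 3)² = 1² = 1)
v(W, P) = -5 (v(W, P) = -5*1 = -5)
v(30, -53)/V(-41, 59) = -5/((-41/(2 + 59))) = -5/((-41/61)) = -5/((-41*1/61)) = -5/(-41/61) = -5*(-61/41) = 305/41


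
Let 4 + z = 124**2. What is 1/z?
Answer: 1/15372 ≈ 6.5053e-5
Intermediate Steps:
z = 15372 (z = -4 + 124**2 = -4 + 15376 = 15372)
1/z = 1/15372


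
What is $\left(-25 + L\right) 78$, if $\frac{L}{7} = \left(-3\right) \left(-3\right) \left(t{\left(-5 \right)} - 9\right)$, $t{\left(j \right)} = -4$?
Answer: $-65832$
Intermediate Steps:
$L = -819$ ($L = 7 \left(-3\right) \left(-3\right) \left(-4 - 9\right) = 7 \cdot 9 \left(-13\right) = 7 \left(-117\right) = -819$)
$\left(-25 + L\right) 78 = \left(-25 - 819\right) 78 = \left(-844\right) 78 = -65832$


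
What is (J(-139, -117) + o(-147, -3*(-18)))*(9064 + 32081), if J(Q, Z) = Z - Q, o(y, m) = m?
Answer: 3127020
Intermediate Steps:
(J(-139, -117) + o(-147, -3*(-18)))*(9064 + 32081) = ((-117 - 1*(-139)) - 3*(-18))*(9064 + 32081) = ((-117 + 139) + 54)*41145 = (22 + 54)*41145 = 76*41145 = 3127020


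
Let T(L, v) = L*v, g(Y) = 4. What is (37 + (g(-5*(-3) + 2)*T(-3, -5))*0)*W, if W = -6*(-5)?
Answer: 1110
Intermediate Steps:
W = 30
(37 + (g(-5*(-3) + 2)*T(-3, -5))*0)*W = (37 + (4*(-3*(-5)))*0)*30 = (37 + (4*15)*0)*30 = (37 + 60*0)*30 = (37 + 0)*30 = 37*30 = 1110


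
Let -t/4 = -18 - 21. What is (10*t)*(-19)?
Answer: -29640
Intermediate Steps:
t = 156 (t = -4*(-18 - 21) = -4*(-39) = 156)
(10*t)*(-19) = (10*156)*(-19) = 1560*(-19) = -29640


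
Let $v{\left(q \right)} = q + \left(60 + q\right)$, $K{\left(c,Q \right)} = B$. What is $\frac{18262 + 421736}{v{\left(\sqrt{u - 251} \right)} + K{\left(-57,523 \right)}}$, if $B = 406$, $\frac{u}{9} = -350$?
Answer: $\frac{17086589}{19230} - \frac{73333 i \sqrt{3401}}{19230} \approx 888.54 - 222.39 i$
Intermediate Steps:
$u = -3150$ ($u = 9 \left(-350\right) = -3150$)
$K{\left(c,Q \right)} = 406$
$v{\left(q \right)} = 60 + 2 q$
$\frac{18262 + 421736}{v{\left(\sqrt{u - 251} \right)} + K{\left(-57,523 \right)}} = \frac{18262 + 421736}{\left(60 + 2 \sqrt{-3150 - 251}\right) + 406} = \frac{439998}{\left(60 + 2 \sqrt{-3401}\right) + 406} = \frac{439998}{\left(60 + 2 i \sqrt{3401}\right) + 406} = \frac{439998}{466 + 2 i \sqrt{3401}}$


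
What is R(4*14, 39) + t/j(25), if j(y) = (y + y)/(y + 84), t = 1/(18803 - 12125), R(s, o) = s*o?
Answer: 729237709/333900 ≈ 2184.0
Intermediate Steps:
R(s, o) = o*s
t = 1/6678 ≈ 0.00014975
j(y) = 2*y/(84 + y) (j(y) = (2*y)/(84 + y) = 2*y/(84 + y))
R(4*14, 39) + t/j(25) = 39*(4*14) + 1/(6678*((2*25/(84 + 25)))) = 39*56 + 1/(6678*((2*25/109))) = 2184 + 1/(6678*((2*25*(1/109)))) = 2184 + 1/(6678*(50/109)) = 2184 + (1/6678)*(109/50) = 2184 + 109/333900 = 729237709/333900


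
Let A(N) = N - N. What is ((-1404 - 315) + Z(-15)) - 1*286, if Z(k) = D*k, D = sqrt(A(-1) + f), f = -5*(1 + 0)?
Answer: -2005 - 15*I*sqrt(5) ≈ -2005.0 - 33.541*I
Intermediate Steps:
A(N) = 0
f = -5 (f = -5*1 = -5)
D = I*sqrt(5) (D = sqrt(0 - 5) = sqrt(-5) = I*sqrt(5) ≈ 2.2361*I)
Z(k) = I*k*sqrt(5) (Z(k) = (I*sqrt(5))*k = I*k*sqrt(5))
((-1404 - 315) + Z(-15)) - 1*286 = ((-1404 - 315) + I*(-15)*sqrt(5)) - 1*286 = (-1719 - 15*I*sqrt(5)) - 286 = -2005 - 15*I*sqrt(5)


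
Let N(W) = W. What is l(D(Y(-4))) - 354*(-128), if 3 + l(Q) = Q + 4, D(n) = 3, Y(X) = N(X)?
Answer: 45316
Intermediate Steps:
Y(X) = X
l(Q) = 1 + Q (l(Q) = -3 + (Q + 4) = -3 + (4 + Q) = 1 + Q)
l(D(Y(-4))) - 354*(-128) = (1 + 3) - 354*(-128) = 4 + 45312 = 45316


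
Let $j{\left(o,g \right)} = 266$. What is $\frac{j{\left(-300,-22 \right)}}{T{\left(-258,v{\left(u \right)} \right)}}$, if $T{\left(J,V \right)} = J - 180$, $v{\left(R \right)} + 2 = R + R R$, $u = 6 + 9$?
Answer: $- \frac{133}{219} \approx -0.60731$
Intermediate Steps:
$u = 15$
$v{\left(R \right)} = -2 + R + R^{2}$ ($v{\left(R \right)} = -2 + \left(R + R R\right) = -2 + \left(R + R^{2}\right) = -2 + R + R^{2}$)
$T{\left(J,V \right)} = -180 + J$
$\frac{j{\left(-300,-22 \right)}}{T{\left(-258,v{\left(u \right)} \right)}} = \frac{266}{-180 - 258} = \frac{266}{-438} = 266 \left(- \frac{1}{438}\right) = - \frac{133}{219}$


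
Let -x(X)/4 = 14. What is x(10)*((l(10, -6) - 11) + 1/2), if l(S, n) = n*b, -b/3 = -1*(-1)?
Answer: -420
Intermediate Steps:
b = -3 (b = -(-3)*(-1) = -3*1 = -3)
x(X) = -56 (x(X) = -4*14 = -56)
l(S, n) = -3*n (l(S, n) = n*(-3) = -3*n)
x(10)*((l(10, -6) - 11) + 1/2) = -56*((-3*(-6) - 11) + 1/2) = -56*((18 - 11) + ½) = -56*(7 + ½) = -56*15/2 = -420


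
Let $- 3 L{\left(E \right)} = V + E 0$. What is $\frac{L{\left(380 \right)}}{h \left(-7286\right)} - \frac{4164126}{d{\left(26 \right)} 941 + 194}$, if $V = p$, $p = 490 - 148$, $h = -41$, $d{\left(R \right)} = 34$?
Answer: $- \frac{310984093227}{2403848122} \approx -129.37$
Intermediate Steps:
$p = 342$ ($p = 490 - 148 = 342$)
$V = 342$
$L{\left(E \right)} = -114$ ($L{\left(E \right)} = - \frac{342 + E 0}{3} = - \frac{342 + 0}{3} = \left(- \frac{1}{3}\right) 342 = -114$)
$\frac{L{\left(380 \right)}}{h \left(-7286\right)} - \frac{4164126}{d{\left(26 \right)} 941 + 194} = - \frac{114}{\left(-41\right) \left(-7286\right)} - \frac{4164126}{34 \cdot 941 + 194} = - \frac{114}{298726} - \frac{4164126}{31994 + 194} = \left(-114\right) \frac{1}{298726} - \frac{4164126}{32188} = - \frac{57}{149363} - \frac{2082063}{16094} = - \frac{310984093227}{2403848122}$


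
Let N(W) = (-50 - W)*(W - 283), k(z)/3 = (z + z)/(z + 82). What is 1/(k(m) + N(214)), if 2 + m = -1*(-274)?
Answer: 59/1075016 ≈ 5.4883e-5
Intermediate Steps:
m = 272 (m = -2 - 1*(-274) = -2 + 274 = 272)
k(z) = 6*z/(82 + z) (k(z) = 3*((z + z)/(z + 82)) = 3*((2*z)/(82 + z)) = 3*(2*z/(82 + z)) = 6*z/(82 + z))
N(W) = (-283 + W)*(-50 - W) (N(W) = (-50 - W)*(-283 + W) = (-283 + W)*(-50 - W))
1/(k(m) + N(214)) = 1/(6*272/(82 + 272) + (14150 - 1*214² + 233*214)) = 1/(6*272/354 + (14150 - 1*45796 + 49862)) = 1/(6*272*(1/354) + (14150 - 45796 + 49862)) = 1/(272/59 + 18216) = 1/(1075016/59) = 59/1075016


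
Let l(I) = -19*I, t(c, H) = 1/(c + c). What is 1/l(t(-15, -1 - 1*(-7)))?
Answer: 30/19 ≈ 1.5789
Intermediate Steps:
t(c, H) = 1/(2*c)
1/l(t(-15, -1 - 1*(-7))) = 1/(-19/(2*(-15))) = 1/(-19*(-1)/(2*15)) = 1/(-19*(-1/30)) = 1/(19/30) = 30/19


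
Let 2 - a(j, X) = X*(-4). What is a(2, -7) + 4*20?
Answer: 54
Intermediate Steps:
a(j, X) = 2 + 4*X (a(j, X) = 2 - X*(-4) = 2 - (-4)*X = 2 + 4*X)
a(2, -7) + 4*20 = (2 + 4*(-7)) + 4*20 = (2 - 28) + 80 = -26 + 80 = 54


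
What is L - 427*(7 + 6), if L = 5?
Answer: -5546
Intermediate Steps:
L - 427*(7 + 6) = 5 - 427*(7 + 6) = 5 - 427*13 = 5 - 61*91 = 5 - 5551 = -5546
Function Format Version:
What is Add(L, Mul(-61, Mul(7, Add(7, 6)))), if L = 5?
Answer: -5546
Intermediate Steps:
Add(L, Mul(-61, Mul(7, Add(7, 6)))) = Add(5, Mul(-61, Mul(7, Add(7, 6)))) = Add(5, Mul(-61, Mul(7, 13))) = Add(5, Mul(-61, 91)) = Add(5, -5551) = -5546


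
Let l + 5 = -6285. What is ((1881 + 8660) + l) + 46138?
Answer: 50389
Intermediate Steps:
l = -6290 (l = -5 - 6285 = -6290)
((1881 + 8660) + l) + 46138 = ((1881 + 8660) - 6290) + 46138 = (10541 - 6290) + 46138 = 4251 + 46138 = 50389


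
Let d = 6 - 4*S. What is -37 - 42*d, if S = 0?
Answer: -289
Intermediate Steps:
d = 6 (d = 6 - 4*0 = 6 + 0 = 6)
-37 - 42*d = -37 - 42*6 = -37 - 252 = -289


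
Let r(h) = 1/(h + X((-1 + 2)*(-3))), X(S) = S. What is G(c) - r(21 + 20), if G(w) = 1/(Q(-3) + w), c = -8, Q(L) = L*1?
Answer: -49/418 ≈ -0.11722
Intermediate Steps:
Q(L) = L
G(w) = 1/(-3 + w)
r(h) = 1/(-3 + h) (r(h) = 1/(h + (-1 + 2)*(-3)) = 1/(h + 1*(-3)) = 1/(h - 3) = 1/(-3 + h))
G(c) - r(21 + 20) = 1/(-3 - 8) - 1/(-3 + (21 + 20)) = 1/(-11) - 1/(-3 + 41) = -1/11 - 1/38 = -49/418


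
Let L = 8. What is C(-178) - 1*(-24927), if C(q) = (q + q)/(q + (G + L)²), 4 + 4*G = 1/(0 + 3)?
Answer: 458882553/18407 ≈ 24930.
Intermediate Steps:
G = -11/12 (G = -1 + 1/(4*(0 + 3)) = -1 + (¼)/3 = -1 + (¼)*(⅓) = -1 + 1/12 = -11/12 ≈ -0.91667)
C(q) = 2*q/(7225/144 + q) (C(q) = (q + q)/(q + (-11/12 + 8)²) = (2*q)/(q + (85/12)²) = (2*q)/(q + 7225/144) = (2*q)/(7225/144 + q) = 2*q/(7225/144 + q))
C(-178) - 1*(-24927) = 288*(-178)/(7225 + 144*(-178)) - 1*(-24927) = 288*(-178)/(7225 - 25632) + 24927 = 288*(-178)/(-18407) + 24927 = 288*(-178)*(-1/18407) + 24927 = 51264/18407 + 24927 = 458882553/18407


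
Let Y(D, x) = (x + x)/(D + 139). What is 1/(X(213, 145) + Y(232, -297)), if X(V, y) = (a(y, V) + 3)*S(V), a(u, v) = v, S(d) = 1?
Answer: 371/79542 ≈ 0.0046642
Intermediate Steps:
Y(D, x) = 2*x/(139 + D) (Y(D, x) = (2*x)/(139 + D) = 2*x/(139 + D))
X(V, y) = 3 + V (X(V, y) = (V + 3)*1 = (3 + V)*1 = 3 + V)
1/(X(213, 145) + Y(232, -297)) = 1/((3 + 213) + 2*(-297)/(139 + 232)) = 1/(216 + 2*(-297)/371) = 1/(216 + 2*(-297)*(1/371)) = 1/(216 - 594/371) = 1/(79542/371) = 371/79542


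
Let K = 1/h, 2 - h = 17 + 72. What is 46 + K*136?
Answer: 3866/87 ≈ 44.437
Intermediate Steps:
h = -87 (h = 2 - (17 + 72) = 2 - 1*89 = 2 - 89 = -87)
K = -1/87 (K = 1/(-87) = -1/87 ≈ -0.011494)
46 + K*136 = 46 - 1/87*136 = 46 - 136/87 = 3866/87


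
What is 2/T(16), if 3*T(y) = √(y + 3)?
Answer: 6*√19/19 ≈ 1.3765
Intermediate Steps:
T(y) = √(3 + y)/3 (T(y) = √(y + 3)/3 = √(3 + y)/3)
2/T(16) = 2/((√(3 + 16)/3)) = 2/((√19/3)) = 2*(3*√19/19) = 6*√19/19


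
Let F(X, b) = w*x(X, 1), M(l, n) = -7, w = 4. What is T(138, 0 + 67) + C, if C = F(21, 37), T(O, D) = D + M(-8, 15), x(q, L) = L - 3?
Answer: 52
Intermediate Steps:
x(q, L) = -3 + L
F(X, b) = -8 (F(X, b) = 4*(-3 + 1) = 4*(-2) = -8)
T(O, D) = -7 + D (T(O, D) = D - 7 = -7 + D)
C = -8
T(138, 0 + 67) + C = (-7 + (0 + 67)) - 8 = (-7 + 67) - 8 = 60 - 8 = 52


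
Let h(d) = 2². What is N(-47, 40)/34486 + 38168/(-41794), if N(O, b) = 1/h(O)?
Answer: -2632502399/2882615768 ≈ -0.91323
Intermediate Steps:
h(d) = 4
N(O, b) = ¼ (N(O, b) = 1/4 = ¼)
N(-47, 40)/34486 + 38168/(-41794) = (¼)/34486 + 38168/(-41794) = (¼)*(1/34486) + 38168*(-1/41794) = 1/137944 - 19084/20897 = -2632502399/2882615768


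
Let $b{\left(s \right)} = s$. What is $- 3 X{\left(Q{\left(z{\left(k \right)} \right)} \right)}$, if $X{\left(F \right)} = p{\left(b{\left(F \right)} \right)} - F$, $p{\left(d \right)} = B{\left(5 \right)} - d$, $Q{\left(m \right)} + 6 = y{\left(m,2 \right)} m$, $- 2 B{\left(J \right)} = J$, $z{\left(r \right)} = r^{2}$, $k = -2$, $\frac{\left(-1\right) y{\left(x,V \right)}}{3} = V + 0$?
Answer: $- \frac{345}{2} \approx -172.5$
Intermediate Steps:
$y{\left(x,V \right)} = - 3 V$ ($y{\left(x,V \right)} = - 3 \left(V + 0\right) = - 3 V$)
$B{\left(J \right)} = - \frac{J}{2}$
$Q{\left(m \right)} = -6 - 6 m$ ($Q{\left(m \right)} = -6 + \left(-3\right) 2 m = -6 - 6 m$)
$p{\left(d \right)} = - \frac{5}{2} - d$ ($p{\left(d \right)} = \left(- \frac{1}{2}\right) 5 - d = - \frac{5}{2} - d$)
$X{\left(F \right)} = - \frac{5}{2} - 2 F$ ($X{\left(F \right)} = \left(- \frac{5}{2} - F\right) - F = - \frac{5}{2} - 2 F$)
$- 3 X{\left(Q{\left(z{\left(k \right)} \right)} \right)} = - 3 \left(- \frac{5}{2} - 2 \left(-6 - 6 \left(-2\right)^{2}\right)\right) = - 3 \left(- \frac{5}{2} - 2 \left(-6 - 24\right)\right) = - 3 \left(- \frac{5}{2} - -60\right) = - 3 \left(- \frac{5}{2} + 60\right) = \left(-3\right) \frac{115}{2} = - \frac{345}{2}$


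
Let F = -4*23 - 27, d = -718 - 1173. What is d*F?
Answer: 225029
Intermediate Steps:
d = -1891
F = -119 (F = -92 - 27 = -119)
d*F = -1891*(-119) = 225029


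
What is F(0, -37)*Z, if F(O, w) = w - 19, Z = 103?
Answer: -5768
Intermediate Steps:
F(O, w) = -19 + w
F(0, -37)*Z = (-19 - 37)*103 = -56*103 = -5768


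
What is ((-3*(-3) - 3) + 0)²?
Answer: 36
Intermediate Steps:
((-3*(-3) - 3) + 0)² = ((9 - 3) + 0)² = (6 + 0)² = 6² = 36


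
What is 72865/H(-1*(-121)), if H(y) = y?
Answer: 72865/121 ≈ 602.19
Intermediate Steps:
72865/H(-1*(-121)) = 72865/((-1*(-121))) = 72865/121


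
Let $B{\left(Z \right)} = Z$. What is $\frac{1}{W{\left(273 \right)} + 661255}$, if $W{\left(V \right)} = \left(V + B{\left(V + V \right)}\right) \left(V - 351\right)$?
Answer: $\frac{1}{597373} \approx 1.674 \cdot 10^{-6}$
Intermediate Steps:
$W{\left(V \right)} = 3 V \left(-351 + V\right)$ ($W{\left(V \right)} = \left(V + \left(V + V\right)\right) \left(V - 351\right) = \left(V + 2 V\right) \left(-351 + V\right) = 3 V \left(-351 + V\right)$)
$\frac{1}{W{\left(273 \right)} + 661255} = \frac{1}{3 \cdot 273 \left(-351 + 273\right) + 661255} = \frac{1}{3 \cdot 273 \left(-78\right) + 661255} = \frac{1}{-63882 + 661255} = \frac{1}{597373}$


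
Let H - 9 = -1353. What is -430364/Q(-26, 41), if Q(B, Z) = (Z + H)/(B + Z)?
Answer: 6455460/1303 ≈ 4954.3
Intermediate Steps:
H = -1344 (H = 9 - 1353 = -1344)
Q(B, Z) = (-1344 + Z)/(B + Z) (Q(B, Z) = (Z - 1344)/(B + Z) = (-1344 + Z)/(B + Z))
-430364/Q(-26, 41) = -430364*(-26 + 41)/(-1344 + 41) = -430364/(-1303/15) = -430364*(-15/1303) = 6455460/1303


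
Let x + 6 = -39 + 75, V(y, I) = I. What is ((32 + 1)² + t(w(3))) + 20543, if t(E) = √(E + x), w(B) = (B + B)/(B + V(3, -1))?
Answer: 21632 + √33 ≈ 21638.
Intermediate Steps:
w(B) = 2*B/(-1 + B) (w(B) = (B + B)/(B - 1) = (2*B)/(-1 + B) = 2*B/(-1 + B))
x = 30 (x = -6 + (-39 + 75) = -6 + 36 = 30)
t(E) = √(30 + E) (t(E) = √(E + 30) = √(30 + E))
((32 + 1)² + t(w(3))) + 20543 = ((32 + 1)² + √(30 + 2*3/(-1 + 3))) + 20543 = (33² + √(30 + 2*3/2)) + 20543 = (1089 + √(30 + 2*3*(½))) + 20543 = (1089 + √(30 + 3)) + 20543 = (1089 + √33) + 20543 = 21632 + √33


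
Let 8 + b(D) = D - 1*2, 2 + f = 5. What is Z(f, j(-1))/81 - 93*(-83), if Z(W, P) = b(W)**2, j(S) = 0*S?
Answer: 625288/81 ≈ 7719.6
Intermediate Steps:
f = 3 (f = -2 + 5 = 3)
b(D) = -10 + D (b(D) = -8 + (D - 1*2) = -8 + (D - 2) = -8 + (-2 + D) = -10 + D)
j(S) = 0
Z(W, P) = (-10 + W)**2
Z(f, j(-1))/81 - 93*(-83) = (-10 + 3)**2/81 - 93*(-83) = (-7)**2*(1/81) + 7719 = 49*(1/81) + 7719 = 49/81 + 7719 = 625288/81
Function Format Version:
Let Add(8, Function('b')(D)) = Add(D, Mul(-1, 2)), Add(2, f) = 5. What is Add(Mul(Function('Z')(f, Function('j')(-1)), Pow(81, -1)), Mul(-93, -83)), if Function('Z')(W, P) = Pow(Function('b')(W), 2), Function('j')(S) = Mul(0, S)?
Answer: Rational(625288, 81) ≈ 7719.6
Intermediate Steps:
f = 3 (f = Add(-2, 5) = 3)
Function('b')(D) = Add(-10, D) (Function('b')(D) = Add(-8, Add(D, Mul(-1, 2))) = Add(-8, Add(D, -2)) = Add(-8, Add(-2, D)) = Add(-10, D))
Function('j')(S) = 0
Function('Z')(W, P) = Pow(Add(-10, W), 2)
Add(Mul(Function('Z')(f, Function('j')(-1)), Pow(81, -1)), Mul(-93, -83)) = Add(Mul(Pow(Add(-10, 3), 2), Pow(81, -1)), Mul(-93, -83)) = Add(Mul(Pow(-7, 2), Rational(1, 81)), 7719) = Add(Mul(49, Rational(1, 81)), 7719) = Add(Rational(49, 81), 7719) = Rational(625288, 81)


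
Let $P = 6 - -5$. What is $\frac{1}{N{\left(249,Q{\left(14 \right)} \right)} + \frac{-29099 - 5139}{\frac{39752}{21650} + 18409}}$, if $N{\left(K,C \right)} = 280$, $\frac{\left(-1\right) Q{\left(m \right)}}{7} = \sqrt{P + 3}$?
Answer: $\frac{199297301}{55432617930} \approx 0.0035953$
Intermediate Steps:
$P = 11$ ($P = 6 + 5 = 11$)
$Q{\left(m \right)} = - 7 \sqrt{14}$ ($Q{\left(m \right)} = - 7 \sqrt{11 + 3} = - 7 \sqrt{14}$)
$\frac{1}{N{\left(249,Q{\left(14 \right)} \right)} + \frac{-29099 - 5139}{\frac{39752}{21650} + 18409}} = \frac{1}{280 + \frac{-29099 - 5139}{\frac{39752}{21650} + 18409}} = \frac{1}{280 - \frac{34238}{39752 \cdot \frac{1}{21650} + 18409}} = \frac{1}{280 - \frac{34238}{\frac{19876}{10825} + 18409}} = \frac{1}{280 - \frac{34238}{\frac{199297301}{10825}}} = \frac{1}{280 - \frac{370626350}{199297301}} = \frac{1}{\frac{55432617930}{199297301}} = \frac{199297301}{55432617930}$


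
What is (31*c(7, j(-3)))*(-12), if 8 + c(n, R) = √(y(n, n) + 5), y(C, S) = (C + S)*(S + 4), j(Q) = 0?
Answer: 2976 - 372*√159 ≈ -1714.7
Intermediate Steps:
y(C, S) = (4 + S)*(C + S) (y(C, S) = (C + S)*(4 + S) = (4 + S)*(C + S))
c(n, R) = -8 + √(5 + 2*n² + 8*n) (c(n, R) = -8 + √((n² + 4*n + 4*n + n*n) + 5) = -8 + √((n² + 4*n + 4*n + n²) + 5) = -8 + √((2*n² + 8*n) + 5) = -8 + √(5 + 2*n² + 8*n))
(31*c(7, j(-3)))*(-12) = (31*(-8 + √(5 + 2*7² + 8*7)))*(-12) = (31*(-8 + √(5 + 2*49 + 56)))*(-12) = (31*(-8 + √(5 + 98 + 56)))*(-12) = (31*(-8 + √159))*(-12) = (-248 + 31*√159)*(-12) = 2976 - 372*√159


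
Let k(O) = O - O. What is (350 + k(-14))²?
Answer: 122500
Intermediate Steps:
k(O) = 0
(350 + k(-14))² = (350 + 0)² = 350² = 122500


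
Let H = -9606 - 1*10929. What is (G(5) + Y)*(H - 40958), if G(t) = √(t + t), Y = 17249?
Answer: -1060692757 - 61493*√10 ≈ -1.0609e+9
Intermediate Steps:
H = -20535 (H = -9606 - 10929 = -20535)
G(t) = √2*√t (G(t) = √(2*t) = √2*√t)
(G(5) + Y)*(H - 40958) = (√2*√5 + 17249)*(-20535 - 40958) = (√10 + 17249)*(-61493) = (17249 + √10)*(-61493) = -1060692757 - 61493*√10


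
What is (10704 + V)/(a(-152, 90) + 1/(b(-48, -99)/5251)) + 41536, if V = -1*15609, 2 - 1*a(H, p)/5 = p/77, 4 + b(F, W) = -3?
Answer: 795415687/19147 ≈ 41543.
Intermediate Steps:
b(F, W) = -7 (b(F, W) = -4 - 3 = -7)
a(H, p) = 10 - 5*p/77
V = -15609
(10704 + V)/(a(-152, 90) + 1/(b(-48, -99)/5251)) + 41536 = (10704 - 15609)/((10 - 5/77*90) + 1/(-7/5251)) + 41536 = -4905/((10 - 450/77) + 1/(-7*1/5251)) + 41536 = -4905/(320/77 + 1/(-7/5251)) + 41536 = -4905/(320/77 - 5251/7) + 41536 = -4905/(-57441/77) + 41536 = -4905*(-77/57441) + 41536 = 125895/19147 + 41536 = 795415687/19147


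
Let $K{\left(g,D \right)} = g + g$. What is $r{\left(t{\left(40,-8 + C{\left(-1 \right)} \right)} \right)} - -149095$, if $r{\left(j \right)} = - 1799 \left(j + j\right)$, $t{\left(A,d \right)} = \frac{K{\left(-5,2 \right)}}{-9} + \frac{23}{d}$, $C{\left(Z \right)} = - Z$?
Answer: $\frac{1412273}{9} \approx 1.5692 \cdot 10^{5}$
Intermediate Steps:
$K{\left(g,D \right)} = 2 g$
$t{\left(A,d \right)} = \frac{10}{9} + \frac{23}{d}$ ($t{\left(A,d \right)} = \frac{2 \left(-5\right)}{-9} + \frac{23}{d} = \left(-10\right) \left(- \frac{1}{9}\right) + \frac{23}{d} = \frac{10}{9} + \frac{23}{d}$)
$r{\left(j \right)} = - 3598 j$ ($r{\left(j \right)} = - 1799 \cdot 2 j = - 3598 j$)
$r{\left(t{\left(40,-8 + C{\left(-1 \right)} \right)} \right)} - -149095 = - 3598 \left(\frac{10}{9} + \frac{23}{-8 - -1}\right) - -149095 = - 3598 \left(\frac{10}{9} + \frac{23}{-8 + 1}\right) + 149095 = - 3598 \left(\frac{10}{9} + \frac{23}{-7}\right) + 149095 = - 3598 \left(\frac{10}{9} + 23 \left(- \frac{1}{7}\right)\right) + 149095 = - 3598 \left(\frac{10}{9} - \frac{23}{7}\right) + 149095 = \left(-3598\right) \left(- \frac{137}{63}\right) + 149095 = \frac{70418}{9} + 149095 = \frac{1412273}{9}$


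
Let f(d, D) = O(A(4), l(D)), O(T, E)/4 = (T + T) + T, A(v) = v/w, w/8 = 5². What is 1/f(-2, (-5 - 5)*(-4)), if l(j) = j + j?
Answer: 25/6 ≈ 4.1667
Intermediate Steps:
w = 200 (w = 8*5² = 8*25 = 200)
l(j) = 2*j
A(v) = v/200
O(T, E) = 12*T (O(T, E) = 4*((T + T) + T) = 4*(2*T + T) = 4*(3*T) = 12*T)
f(d, D) = 6/25 (f(d, D) = 12*((1/200)*4) = 12*(1/50) = 6/25)
1/f(-2, (-5 - 5)*(-4)) = 1/(6/25) = 25/6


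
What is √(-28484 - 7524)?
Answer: 2*I*√9002 ≈ 189.76*I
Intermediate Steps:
√(-28484 - 7524) = √(-36008) = 2*I*√9002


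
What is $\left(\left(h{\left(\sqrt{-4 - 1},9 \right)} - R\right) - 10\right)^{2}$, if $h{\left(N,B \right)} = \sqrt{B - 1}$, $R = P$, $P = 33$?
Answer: $1857 - 172 \sqrt{2} \approx 1613.8$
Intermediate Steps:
$R = 33$
$h{\left(N,B \right)} = \sqrt{-1 + B}$
$\left(\left(h{\left(\sqrt{-4 - 1},9 \right)} - R\right) - 10\right)^{2} = \left(\left(\sqrt{-1 + 9} - 33\right) - 10\right)^{2} = \left(\left(\sqrt{8} - 33\right) - 10\right)^{2} = \left(\left(2 \sqrt{2} - 33\right) - 10\right)^{2} = \left(\left(-33 + 2 \sqrt{2}\right) - 10\right)^{2} = \left(-43 + 2 \sqrt{2}\right)^{2}$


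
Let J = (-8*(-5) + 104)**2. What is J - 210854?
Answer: -190118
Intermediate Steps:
J = 20736 (J = (40 + 104)**2 = 144**2 = 20736)
J - 210854 = 20736 - 210854 = -190118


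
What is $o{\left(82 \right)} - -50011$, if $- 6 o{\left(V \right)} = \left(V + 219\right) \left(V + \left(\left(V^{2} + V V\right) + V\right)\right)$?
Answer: $- \frac{1898573}{3} \approx -6.3286 \cdot 10^{5}$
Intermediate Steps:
$o{\left(V \right)} = - \frac{\left(219 + V\right) \left(2 V + 2 V^{2}\right)}{6}$ ($o{\left(V \right)} = - \frac{\left(V + 219\right) \left(V + \left(\left(V^{2} + V V\right) + V\right)\right)}{6} = - \frac{\left(219 + V\right) \left(V + \left(\left(V^{2} + V^{2}\right) + V\right)\right)}{6} = - \frac{\left(219 + V\right) \left(V + \left(2 V^{2} + V\right)\right)}{6} = - \frac{\left(219 + V\right) \left(V + \left(V + 2 V^{2}\right)\right)}{6} = - \frac{\left(219 + V\right) \left(2 V + 2 V^{2}\right)}{6}$)
$o{\left(82 \right)} - -50011 = \left(- \frac{1}{3}\right) 82 \left(219 + 82^{2} + 220 \cdot 82\right) - -50011 = \left(- \frac{1}{3}\right) 82 \left(219 + 6724 + 18040\right) + 50011 = \left(- \frac{1}{3}\right) 82 \cdot 24983 + 50011 = - \frac{2048606}{3} + 50011 = - \frac{1898573}{3}$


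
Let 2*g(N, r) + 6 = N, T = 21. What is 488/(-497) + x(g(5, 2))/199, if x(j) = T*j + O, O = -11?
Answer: -215595/197806 ≈ -1.0899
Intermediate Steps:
g(N, r) = -3 + N/2
x(j) = -11 + 21*j (x(j) = 21*j - 11 = -11 + 21*j)
488/(-497) + x(g(5, 2))/199 = 488/(-497) + (-11 + 21*(-3 + (½)*5))/199 = 488*(-1/497) + (-11 + 21*(-3 + 5/2))*(1/199) = -488/497 + (-11 + 21*(-½))*(1/199) = -488/497 + (-11 - 21/2)*(1/199) = -488/497 - 43/2*1/199 = -488/497 - 43/398 = -215595/197806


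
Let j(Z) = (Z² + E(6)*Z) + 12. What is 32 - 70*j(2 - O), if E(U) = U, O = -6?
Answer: -8648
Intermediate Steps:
j(Z) = 12 + Z² + 6*Z (j(Z) = (Z² + 6*Z) + 12 = 12 + Z² + 6*Z)
32 - 70*j(2 - O) = 32 - 70*(12 + (2 - 1*(-6))² + 6*(2 - 1*(-6))) = 32 - 70*(12 + (2 + 6)² + 6*(2 + 6)) = 32 - 70*(12 + 8² + 6*8) = 32 - 70*(12 + 64 + 48) = 32 - 70*124 = 32 - 8680 = -8648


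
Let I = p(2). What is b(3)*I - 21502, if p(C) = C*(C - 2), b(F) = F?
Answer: -21502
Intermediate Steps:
p(C) = C*(-2 + C)
I = 0 (I = 2*(-2 + 2) = 2*0 = 0)
b(3)*I - 21502 = 3*0 - 21502 = 0 - 21502 = -21502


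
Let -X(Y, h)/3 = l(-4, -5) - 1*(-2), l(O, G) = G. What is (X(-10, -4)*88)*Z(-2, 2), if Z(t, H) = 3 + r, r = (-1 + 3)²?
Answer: 5544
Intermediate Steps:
r = 4 (r = 2² = 4)
Z(t, H) = 7 (Z(t, H) = 3 + 4 = 7)
X(Y, h) = 9 (X(Y, h) = -3*(-5 - 1*(-2)) = -3*(-5 + 2) = -3*(-3) = 9)
(X(-10, -4)*88)*Z(-2, 2) = (9*88)*7 = 792*7 = 5544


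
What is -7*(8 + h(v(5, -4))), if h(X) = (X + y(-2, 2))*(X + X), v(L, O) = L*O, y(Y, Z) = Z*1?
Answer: -5096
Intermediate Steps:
y(Y, Z) = Z
h(X) = 2*X*(2 + X) (h(X) = (X + 2)*(X + X) = (2 + X)*(2*X) = 2*X*(2 + X))
-7*(8 + h(v(5, -4))) = -7*(8 + 2*(5*(-4))*(2 + 5*(-4))) = -7*(8 + 2*(-20)*(2 - 20)) = -7*(8 + 2*(-20)*(-18)) = -7*(8 + 720) = -7*728 = -5096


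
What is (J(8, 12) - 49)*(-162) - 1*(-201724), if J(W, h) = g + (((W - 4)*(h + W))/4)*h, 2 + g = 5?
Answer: 170296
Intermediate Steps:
g = 3 (g = -2 + 5 = 3)
J(W, h) = 3 + h*(-4 + W)*(W + h)/4 (J(W, h) = 3 + (((W - 4)*(h + W))/4)*h = 3 + (((-4 + W)*(W + h))*(¼))*h = 3 + ((-4 + W)*(W + h)/4)*h = 3 + h*(-4 + W)*(W + h)/4)
(J(8, 12) - 49)*(-162) - 1*(-201724) = ((3 - 1*12² - 1*8*12 + (¼)*8*12² + (¼)*12*8²) - 49)*(-162) - 1*(-201724) = ((3 - 1*144 - 96 + (¼)*8*144 + (¼)*12*64) - 49)*(-162) + 201724 = ((3 - 144 - 96 + 288 + 192) - 49)*(-162) + 201724 = (243 - 49)*(-162) + 201724 = 194*(-162) + 201724 = -31428 + 201724 = 170296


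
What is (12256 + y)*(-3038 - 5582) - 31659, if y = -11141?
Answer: -9642959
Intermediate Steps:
(12256 + y)*(-3038 - 5582) - 31659 = (12256 - 11141)*(-3038 - 5582) - 31659 = 1115*(-8620) - 31659 = -9611300 - 31659 = -9642959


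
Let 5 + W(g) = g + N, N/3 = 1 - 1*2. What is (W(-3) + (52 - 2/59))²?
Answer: 5841889/3481 ≈ 1678.2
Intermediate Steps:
N = -3 (N = 3*(1 - 1*2) = 3*(1 - 2) = 3*(-1) = -3)
W(g) = -8 + g (W(g) = -5 + (g - 3) = -5 + (-3 + g) = -8 + g)
(W(-3) + (52 - 2/59))² = ((-8 - 3) + (52 - 2/59))² = (-11 + (52 - 2/59))² = (-11 + 3066/59)² = (2417/59)² = 5841889/3481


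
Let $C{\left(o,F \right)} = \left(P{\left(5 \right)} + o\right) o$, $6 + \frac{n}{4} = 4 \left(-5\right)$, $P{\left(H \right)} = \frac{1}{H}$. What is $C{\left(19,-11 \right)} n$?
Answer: $- \frac{189696}{5} \approx -37939.0$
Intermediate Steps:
$n = -104$ ($n = -24 + 4 \cdot 4 \left(-5\right) = -24 + 4 \left(-20\right) = -24 - 80 = -104$)
$C{\left(o,F \right)} = o \left(\frac{1}{5} + o\right)$ ($C{\left(o,F \right)} = \left(\frac{1}{5} + o\right) o = o \left(\frac{1}{5} + o\right)$)
$C{\left(19,-11 \right)} n = 19 \left(\frac{1}{5} + 19\right) \left(-104\right) = 19 \cdot \frac{96}{5} \left(-104\right) = \frac{1824}{5} \left(-104\right) = - \frac{189696}{5}$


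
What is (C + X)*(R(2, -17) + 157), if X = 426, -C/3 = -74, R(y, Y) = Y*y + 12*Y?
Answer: -52488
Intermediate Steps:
R(y, Y) = 12*Y + Y*y
C = 222 (C = -3*(-74) = 222)
(C + X)*(R(2, -17) + 157) = (222 + 426)*(-17*(12 + 2) + 157) = 648*(-17*14 + 157) = 648*(-238 + 157) = 648*(-81) = -52488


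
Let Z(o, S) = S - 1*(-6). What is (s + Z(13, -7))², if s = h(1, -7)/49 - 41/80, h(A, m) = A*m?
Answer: 859329/313600 ≈ 2.7402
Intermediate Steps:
Z(o, S) = 6 + S (Z(o, S) = S + 6 = 6 + S)
s = -367/560 (s = (1*(-7))/49 - 41/80 = -7*1/49 - 41*1/80 = -⅐ - 41/80 = -367/560 ≈ -0.65536)
(s + Z(13, -7))² = (-367/560 + (6 - 7))² = (-367/560 - 1)² = (-927/560)² = 859329/313600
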